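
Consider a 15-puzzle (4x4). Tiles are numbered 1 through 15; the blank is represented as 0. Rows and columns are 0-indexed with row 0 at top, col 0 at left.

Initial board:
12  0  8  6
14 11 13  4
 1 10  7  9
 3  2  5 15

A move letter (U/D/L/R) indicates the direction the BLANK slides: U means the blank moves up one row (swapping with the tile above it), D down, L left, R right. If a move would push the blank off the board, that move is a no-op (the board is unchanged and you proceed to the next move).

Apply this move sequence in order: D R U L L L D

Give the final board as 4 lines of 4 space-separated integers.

After move 1 (D):
12 11  8  6
14  0 13  4
 1 10  7  9
 3  2  5 15

After move 2 (R):
12 11  8  6
14 13  0  4
 1 10  7  9
 3  2  5 15

After move 3 (U):
12 11  0  6
14 13  8  4
 1 10  7  9
 3  2  5 15

After move 4 (L):
12  0 11  6
14 13  8  4
 1 10  7  9
 3  2  5 15

After move 5 (L):
 0 12 11  6
14 13  8  4
 1 10  7  9
 3  2  5 15

After move 6 (L):
 0 12 11  6
14 13  8  4
 1 10  7  9
 3  2  5 15

After move 7 (D):
14 12 11  6
 0 13  8  4
 1 10  7  9
 3  2  5 15

Answer: 14 12 11  6
 0 13  8  4
 1 10  7  9
 3  2  5 15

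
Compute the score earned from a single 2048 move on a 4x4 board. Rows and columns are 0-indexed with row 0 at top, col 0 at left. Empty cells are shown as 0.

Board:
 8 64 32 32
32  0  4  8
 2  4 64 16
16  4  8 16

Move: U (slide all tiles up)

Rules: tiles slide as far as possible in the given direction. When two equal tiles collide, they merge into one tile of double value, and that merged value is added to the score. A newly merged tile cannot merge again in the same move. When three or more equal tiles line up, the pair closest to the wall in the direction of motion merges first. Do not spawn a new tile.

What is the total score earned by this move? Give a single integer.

Slide up:
col 0: [8, 32, 2, 16] -> [8, 32, 2, 16]  score +0 (running 0)
col 1: [64, 0, 4, 4] -> [64, 8, 0, 0]  score +8 (running 8)
col 2: [32, 4, 64, 8] -> [32, 4, 64, 8]  score +0 (running 8)
col 3: [32, 8, 16, 16] -> [32, 8, 32, 0]  score +32 (running 40)
Board after move:
 8 64 32 32
32  8  4  8
 2  0 64 32
16  0  8  0

Answer: 40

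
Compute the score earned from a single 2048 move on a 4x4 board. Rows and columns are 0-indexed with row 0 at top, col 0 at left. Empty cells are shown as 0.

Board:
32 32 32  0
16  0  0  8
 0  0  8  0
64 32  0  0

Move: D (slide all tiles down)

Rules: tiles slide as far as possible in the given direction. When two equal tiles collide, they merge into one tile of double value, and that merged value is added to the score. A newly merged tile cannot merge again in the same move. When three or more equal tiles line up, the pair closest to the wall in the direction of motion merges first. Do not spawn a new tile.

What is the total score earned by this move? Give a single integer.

Answer: 64

Derivation:
Slide down:
col 0: [32, 16, 0, 64] -> [0, 32, 16, 64]  score +0 (running 0)
col 1: [32, 0, 0, 32] -> [0, 0, 0, 64]  score +64 (running 64)
col 2: [32, 0, 8, 0] -> [0, 0, 32, 8]  score +0 (running 64)
col 3: [0, 8, 0, 0] -> [0, 0, 0, 8]  score +0 (running 64)
Board after move:
 0  0  0  0
32  0  0  0
16  0 32  0
64 64  8  8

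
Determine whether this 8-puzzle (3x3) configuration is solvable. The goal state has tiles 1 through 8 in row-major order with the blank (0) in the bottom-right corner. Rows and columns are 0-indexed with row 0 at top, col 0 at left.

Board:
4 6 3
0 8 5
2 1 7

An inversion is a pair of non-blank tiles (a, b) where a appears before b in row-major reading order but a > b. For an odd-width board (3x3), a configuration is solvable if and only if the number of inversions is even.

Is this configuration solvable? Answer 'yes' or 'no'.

Inversions (pairs i<j in row-major order where tile[i] > tile[j] > 0): 16
16 is even, so the puzzle is solvable.

Answer: yes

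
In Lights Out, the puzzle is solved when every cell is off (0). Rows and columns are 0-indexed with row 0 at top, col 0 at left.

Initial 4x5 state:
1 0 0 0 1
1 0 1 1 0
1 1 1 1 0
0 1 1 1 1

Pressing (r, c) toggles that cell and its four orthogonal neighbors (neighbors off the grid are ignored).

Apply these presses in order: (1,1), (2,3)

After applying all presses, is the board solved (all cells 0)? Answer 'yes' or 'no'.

After press 1 at (1,1):
1 1 0 0 1
0 1 0 1 0
1 0 1 1 0
0 1 1 1 1

After press 2 at (2,3):
1 1 0 0 1
0 1 0 0 0
1 0 0 0 1
0 1 1 0 1

Lights still on: 9

Answer: no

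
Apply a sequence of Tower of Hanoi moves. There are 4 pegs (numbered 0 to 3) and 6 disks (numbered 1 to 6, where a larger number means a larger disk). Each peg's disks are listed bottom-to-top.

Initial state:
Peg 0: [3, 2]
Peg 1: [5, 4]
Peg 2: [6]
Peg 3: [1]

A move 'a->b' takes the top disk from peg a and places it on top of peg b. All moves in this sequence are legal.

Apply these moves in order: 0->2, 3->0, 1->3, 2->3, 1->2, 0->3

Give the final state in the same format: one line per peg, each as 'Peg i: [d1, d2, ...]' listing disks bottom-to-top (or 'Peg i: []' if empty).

Answer: Peg 0: [3]
Peg 1: []
Peg 2: [6, 5]
Peg 3: [4, 2, 1]

Derivation:
After move 1 (0->2):
Peg 0: [3]
Peg 1: [5, 4]
Peg 2: [6, 2]
Peg 3: [1]

After move 2 (3->0):
Peg 0: [3, 1]
Peg 1: [5, 4]
Peg 2: [6, 2]
Peg 3: []

After move 3 (1->3):
Peg 0: [3, 1]
Peg 1: [5]
Peg 2: [6, 2]
Peg 3: [4]

After move 4 (2->3):
Peg 0: [3, 1]
Peg 1: [5]
Peg 2: [6]
Peg 3: [4, 2]

After move 5 (1->2):
Peg 0: [3, 1]
Peg 1: []
Peg 2: [6, 5]
Peg 3: [4, 2]

After move 6 (0->3):
Peg 0: [3]
Peg 1: []
Peg 2: [6, 5]
Peg 3: [4, 2, 1]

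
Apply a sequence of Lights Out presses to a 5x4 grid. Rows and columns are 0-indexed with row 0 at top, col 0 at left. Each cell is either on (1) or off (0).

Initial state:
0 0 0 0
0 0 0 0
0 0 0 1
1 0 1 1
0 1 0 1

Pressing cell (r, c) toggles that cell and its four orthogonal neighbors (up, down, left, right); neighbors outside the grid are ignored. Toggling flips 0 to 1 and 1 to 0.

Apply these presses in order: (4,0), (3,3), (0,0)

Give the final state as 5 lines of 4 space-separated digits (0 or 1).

After press 1 at (4,0):
0 0 0 0
0 0 0 0
0 0 0 1
0 0 1 1
1 0 0 1

After press 2 at (3,3):
0 0 0 0
0 0 0 0
0 0 0 0
0 0 0 0
1 0 0 0

After press 3 at (0,0):
1 1 0 0
1 0 0 0
0 0 0 0
0 0 0 0
1 0 0 0

Answer: 1 1 0 0
1 0 0 0
0 0 0 0
0 0 0 0
1 0 0 0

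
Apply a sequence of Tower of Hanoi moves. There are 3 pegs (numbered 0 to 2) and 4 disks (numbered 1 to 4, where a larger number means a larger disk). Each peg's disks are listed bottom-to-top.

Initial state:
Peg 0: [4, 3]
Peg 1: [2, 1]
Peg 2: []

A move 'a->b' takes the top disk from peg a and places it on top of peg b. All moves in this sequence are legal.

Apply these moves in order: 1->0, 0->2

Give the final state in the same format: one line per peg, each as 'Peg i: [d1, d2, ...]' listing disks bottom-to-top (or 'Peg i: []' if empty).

After move 1 (1->0):
Peg 0: [4, 3, 1]
Peg 1: [2]
Peg 2: []

After move 2 (0->2):
Peg 0: [4, 3]
Peg 1: [2]
Peg 2: [1]

Answer: Peg 0: [4, 3]
Peg 1: [2]
Peg 2: [1]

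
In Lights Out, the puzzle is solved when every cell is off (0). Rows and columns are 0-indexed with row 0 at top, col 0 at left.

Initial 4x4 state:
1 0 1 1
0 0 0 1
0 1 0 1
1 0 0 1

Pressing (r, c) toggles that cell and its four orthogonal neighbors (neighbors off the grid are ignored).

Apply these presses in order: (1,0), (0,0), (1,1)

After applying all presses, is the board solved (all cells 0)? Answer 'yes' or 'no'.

Answer: no

Derivation:
After press 1 at (1,0):
0 0 1 1
1 1 0 1
1 1 0 1
1 0 0 1

After press 2 at (0,0):
1 1 1 1
0 1 0 1
1 1 0 1
1 0 0 1

After press 3 at (1,1):
1 0 1 1
1 0 1 1
1 0 0 1
1 0 0 1

Lights still on: 10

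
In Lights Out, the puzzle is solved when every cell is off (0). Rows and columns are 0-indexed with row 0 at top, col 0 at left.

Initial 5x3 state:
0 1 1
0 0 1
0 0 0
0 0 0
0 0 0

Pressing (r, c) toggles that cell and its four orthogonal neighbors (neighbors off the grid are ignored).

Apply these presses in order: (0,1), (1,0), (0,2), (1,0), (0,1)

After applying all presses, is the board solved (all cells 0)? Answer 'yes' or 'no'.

Answer: yes

Derivation:
After press 1 at (0,1):
1 0 0
0 1 1
0 0 0
0 0 0
0 0 0

After press 2 at (1,0):
0 0 0
1 0 1
1 0 0
0 0 0
0 0 0

After press 3 at (0,2):
0 1 1
1 0 0
1 0 0
0 0 0
0 0 0

After press 4 at (1,0):
1 1 1
0 1 0
0 0 0
0 0 0
0 0 0

After press 5 at (0,1):
0 0 0
0 0 0
0 0 0
0 0 0
0 0 0

Lights still on: 0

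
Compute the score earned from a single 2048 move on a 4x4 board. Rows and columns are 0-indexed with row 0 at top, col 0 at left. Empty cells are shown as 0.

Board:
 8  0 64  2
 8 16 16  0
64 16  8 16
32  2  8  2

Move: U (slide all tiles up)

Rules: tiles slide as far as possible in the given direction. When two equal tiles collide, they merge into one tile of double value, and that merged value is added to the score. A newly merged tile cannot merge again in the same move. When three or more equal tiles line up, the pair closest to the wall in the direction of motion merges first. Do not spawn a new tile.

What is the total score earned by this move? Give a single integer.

Slide up:
col 0: [8, 8, 64, 32] -> [16, 64, 32, 0]  score +16 (running 16)
col 1: [0, 16, 16, 2] -> [32, 2, 0, 0]  score +32 (running 48)
col 2: [64, 16, 8, 8] -> [64, 16, 16, 0]  score +16 (running 64)
col 3: [2, 0, 16, 2] -> [2, 16, 2, 0]  score +0 (running 64)
Board after move:
16 32 64  2
64  2 16 16
32  0 16  2
 0  0  0  0

Answer: 64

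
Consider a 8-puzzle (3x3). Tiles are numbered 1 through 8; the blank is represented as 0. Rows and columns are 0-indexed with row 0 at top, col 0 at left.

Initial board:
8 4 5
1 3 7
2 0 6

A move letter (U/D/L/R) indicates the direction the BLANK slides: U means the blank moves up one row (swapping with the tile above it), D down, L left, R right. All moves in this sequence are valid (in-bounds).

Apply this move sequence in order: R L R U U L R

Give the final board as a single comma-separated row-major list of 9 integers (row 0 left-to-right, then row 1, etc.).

After move 1 (R):
8 4 5
1 3 7
2 6 0

After move 2 (L):
8 4 5
1 3 7
2 0 6

After move 3 (R):
8 4 5
1 3 7
2 6 0

After move 4 (U):
8 4 5
1 3 0
2 6 7

After move 5 (U):
8 4 0
1 3 5
2 6 7

After move 6 (L):
8 0 4
1 3 5
2 6 7

After move 7 (R):
8 4 0
1 3 5
2 6 7

Answer: 8, 4, 0, 1, 3, 5, 2, 6, 7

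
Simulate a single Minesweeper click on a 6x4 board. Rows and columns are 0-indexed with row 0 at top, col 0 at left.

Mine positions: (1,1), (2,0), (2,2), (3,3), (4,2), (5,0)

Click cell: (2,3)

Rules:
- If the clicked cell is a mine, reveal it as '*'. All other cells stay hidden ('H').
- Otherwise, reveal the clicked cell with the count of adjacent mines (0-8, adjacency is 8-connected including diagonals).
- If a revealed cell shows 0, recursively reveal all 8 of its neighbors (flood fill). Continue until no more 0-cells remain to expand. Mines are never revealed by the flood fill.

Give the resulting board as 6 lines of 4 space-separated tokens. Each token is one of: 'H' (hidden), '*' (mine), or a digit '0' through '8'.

H H H H
H H H H
H H H 2
H H H H
H H H H
H H H H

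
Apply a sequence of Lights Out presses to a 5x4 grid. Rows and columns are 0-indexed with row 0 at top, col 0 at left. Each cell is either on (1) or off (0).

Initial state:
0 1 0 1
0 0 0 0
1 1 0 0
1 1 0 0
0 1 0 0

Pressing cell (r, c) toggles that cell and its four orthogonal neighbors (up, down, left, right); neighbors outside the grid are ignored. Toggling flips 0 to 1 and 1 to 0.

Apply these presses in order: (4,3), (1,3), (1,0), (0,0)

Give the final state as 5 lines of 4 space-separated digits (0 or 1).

Answer: 0 0 0 0
0 1 1 1
0 1 0 1
1 1 0 1
0 1 1 1

Derivation:
After press 1 at (4,3):
0 1 0 1
0 0 0 0
1 1 0 0
1 1 0 1
0 1 1 1

After press 2 at (1,3):
0 1 0 0
0 0 1 1
1 1 0 1
1 1 0 1
0 1 1 1

After press 3 at (1,0):
1 1 0 0
1 1 1 1
0 1 0 1
1 1 0 1
0 1 1 1

After press 4 at (0,0):
0 0 0 0
0 1 1 1
0 1 0 1
1 1 0 1
0 1 1 1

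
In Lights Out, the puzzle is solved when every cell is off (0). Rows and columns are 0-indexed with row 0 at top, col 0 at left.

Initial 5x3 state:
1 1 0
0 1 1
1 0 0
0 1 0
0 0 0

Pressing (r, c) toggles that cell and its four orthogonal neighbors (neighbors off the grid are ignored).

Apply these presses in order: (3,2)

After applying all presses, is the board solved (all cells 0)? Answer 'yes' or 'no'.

Answer: no

Derivation:
After press 1 at (3,2):
1 1 0
0 1 1
1 0 1
0 0 1
0 0 1

Lights still on: 8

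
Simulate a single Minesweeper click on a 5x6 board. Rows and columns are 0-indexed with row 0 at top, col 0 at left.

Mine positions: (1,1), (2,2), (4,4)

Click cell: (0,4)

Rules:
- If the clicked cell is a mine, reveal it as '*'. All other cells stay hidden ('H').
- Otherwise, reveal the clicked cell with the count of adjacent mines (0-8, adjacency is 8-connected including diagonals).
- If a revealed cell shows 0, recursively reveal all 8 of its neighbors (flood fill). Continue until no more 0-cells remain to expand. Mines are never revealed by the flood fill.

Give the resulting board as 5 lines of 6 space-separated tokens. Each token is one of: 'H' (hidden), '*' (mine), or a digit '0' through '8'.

H H 1 0 0 0
H H 2 1 0 0
H H H 1 0 0
H H H 2 1 1
H H H H H H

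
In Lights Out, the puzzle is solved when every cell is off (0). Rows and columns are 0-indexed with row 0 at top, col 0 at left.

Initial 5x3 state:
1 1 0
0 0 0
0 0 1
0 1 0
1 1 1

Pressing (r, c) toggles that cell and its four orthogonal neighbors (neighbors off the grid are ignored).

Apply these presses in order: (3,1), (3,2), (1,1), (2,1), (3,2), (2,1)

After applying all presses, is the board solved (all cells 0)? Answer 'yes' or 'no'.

Answer: no

Derivation:
After press 1 at (3,1):
1 1 0
0 0 0
0 1 1
1 0 1
1 0 1

After press 2 at (3,2):
1 1 0
0 0 0
0 1 0
1 1 0
1 0 0

After press 3 at (1,1):
1 0 0
1 1 1
0 0 0
1 1 0
1 0 0

After press 4 at (2,1):
1 0 0
1 0 1
1 1 1
1 0 0
1 0 0

After press 5 at (3,2):
1 0 0
1 0 1
1 1 0
1 1 1
1 0 1

After press 6 at (2,1):
1 0 0
1 1 1
0 0 1
1 0 1
1 0 1

Lights still on: 9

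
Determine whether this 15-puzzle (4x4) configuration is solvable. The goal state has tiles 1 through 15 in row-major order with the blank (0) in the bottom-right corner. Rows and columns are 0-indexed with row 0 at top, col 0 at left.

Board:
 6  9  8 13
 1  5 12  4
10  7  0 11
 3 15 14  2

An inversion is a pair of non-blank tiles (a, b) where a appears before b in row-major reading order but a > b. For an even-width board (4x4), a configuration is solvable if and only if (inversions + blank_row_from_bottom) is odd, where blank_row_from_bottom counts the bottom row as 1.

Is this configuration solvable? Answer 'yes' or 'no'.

Answer: yes

Derivation:
Inversions: 49
Blank is in row 2 (0-indexed from top), which is row 2 counting from the bottom (bottom = 1).
49 + 2 = 51, which is odd, so the puzzle is solvable.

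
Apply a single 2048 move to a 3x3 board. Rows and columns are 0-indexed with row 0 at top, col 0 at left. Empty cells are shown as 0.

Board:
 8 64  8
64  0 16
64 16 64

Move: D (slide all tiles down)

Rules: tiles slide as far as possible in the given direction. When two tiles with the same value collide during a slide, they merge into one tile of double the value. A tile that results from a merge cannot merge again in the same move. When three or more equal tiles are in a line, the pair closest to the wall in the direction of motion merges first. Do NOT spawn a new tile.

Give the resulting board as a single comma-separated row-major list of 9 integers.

Answer: 0, 0, 8, 8, 64, 16, 128, 16, 64

Derivation:
Slide down:
col 0: [8, 64, 64] -> [0, 8, 128]
col 1: [64, 0, 16] -> [0, 64, 16]
col 2: [8, 16, 64] -> [8, 16, 64]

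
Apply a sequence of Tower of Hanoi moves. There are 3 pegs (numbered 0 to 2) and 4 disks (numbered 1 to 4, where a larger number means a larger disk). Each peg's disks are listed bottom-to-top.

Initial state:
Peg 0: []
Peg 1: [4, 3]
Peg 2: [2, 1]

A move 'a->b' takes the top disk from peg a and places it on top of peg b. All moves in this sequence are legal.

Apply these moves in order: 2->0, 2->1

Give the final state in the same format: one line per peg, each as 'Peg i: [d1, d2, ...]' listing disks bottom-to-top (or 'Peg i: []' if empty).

After move 1 (2->0):
Peg 0: [1]
Peg 1: [4, 3]
Peg 2: [2]

After move 2 (2->1):
Peg 0: [1]
Peg 1: [4, 3, 2]
Peg 2: []

Answer: Peg 0: [1]
Peg 1: [4, 3, 2]
Peg 2: []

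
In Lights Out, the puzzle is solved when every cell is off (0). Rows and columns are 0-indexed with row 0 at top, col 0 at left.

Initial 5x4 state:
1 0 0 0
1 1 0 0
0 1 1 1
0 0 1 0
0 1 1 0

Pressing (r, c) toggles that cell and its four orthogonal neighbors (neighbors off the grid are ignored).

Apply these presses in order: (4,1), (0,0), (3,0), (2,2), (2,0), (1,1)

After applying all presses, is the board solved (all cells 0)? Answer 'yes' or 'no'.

After press 1 at (4,1):
1 0 0 0
1 1 0 0
0 1 1 1
0 1 1 0
1 0 0 0

After press 2 at (0,0):
0 1 0 0
0 1 0 0
0 1 1 1
0 1 1 0
1 0 0 0

After press 3 at (3,0):
0 1 0 0
0 1 0 0
1 1 1 1
1 0 1 0
0 0 0 0

After press 4 at (2,2):
0 1 0 0
0 1 1 0
1 0 0 0
1 0 0 0
0 0 0 0

After press 5 at (2,0):
0 1 0 0
1 1 1 0
0 1 0 0
0 0 0 0
0 0 0 0

After press 6 at (1,1):
0 0 0 0
0 0 0 0
0 0 0 0
0 0 0 0
0 0 0 0

Lights still on: 0

Answer: yes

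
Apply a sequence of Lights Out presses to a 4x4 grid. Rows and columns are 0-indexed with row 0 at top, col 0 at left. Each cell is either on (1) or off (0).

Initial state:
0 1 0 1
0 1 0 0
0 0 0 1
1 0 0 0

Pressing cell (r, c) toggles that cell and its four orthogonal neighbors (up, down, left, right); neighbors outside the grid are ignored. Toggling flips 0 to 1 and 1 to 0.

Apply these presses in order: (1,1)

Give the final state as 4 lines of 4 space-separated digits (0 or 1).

Answer: 0 0 0 1
1 0 1 0
0 1 0 1
1 0 0 0

Derivation:
After press 1 at (1,1):
0 0 0 1
1 0 1 0
0 1 0 1
1 0 0 0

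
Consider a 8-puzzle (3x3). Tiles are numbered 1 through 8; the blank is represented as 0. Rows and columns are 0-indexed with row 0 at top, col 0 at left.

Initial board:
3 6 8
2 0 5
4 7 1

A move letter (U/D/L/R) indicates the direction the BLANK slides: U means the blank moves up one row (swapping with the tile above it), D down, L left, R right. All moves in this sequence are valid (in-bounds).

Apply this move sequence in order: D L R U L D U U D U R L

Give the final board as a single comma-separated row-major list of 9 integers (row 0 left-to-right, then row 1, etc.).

Answer: 0, 6, 8, 3, 2, 5, 4, 7, 1

Derivation:
After move 1 (D):
3 6 8
2 7 5
4 0 1

After move 2 (L):
3 6 8
2 7 5
0 4 1

After move 3 (R):
3 6 8
2 7 5
4 0 1

After move 4 (U):
3 6 8
2 0 5
4 7 1

After move 5 (L):
3 6 8
0 2 5
4 7 1

After move 6 (D):
3 6 8
4 2 5
0 7 1

After move 7 (U):
3 6 8
0 2 5
4 7 1

After move 8 (U):
0 6 8
3 2 5
4 7 1

After move 9 (D):
3 6 8
0 2 5
4 7 1

After move 10 (U):
0 6 8
3 2 5
4 7 1

After move 11 (R):
6 0 8
3 2 5
4 7 1

After move 12 (L):
0 6 8
3 2 5
4 7 1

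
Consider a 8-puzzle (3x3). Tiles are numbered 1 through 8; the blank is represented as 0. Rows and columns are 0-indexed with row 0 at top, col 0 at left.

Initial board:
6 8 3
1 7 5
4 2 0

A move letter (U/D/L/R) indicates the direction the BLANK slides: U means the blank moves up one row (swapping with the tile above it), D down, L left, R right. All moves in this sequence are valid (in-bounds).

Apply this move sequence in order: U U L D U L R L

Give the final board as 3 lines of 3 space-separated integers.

After move 1 (U):
6 8 3
1 7 0
4 2 5

After move 2 (U):
6 8 0
1 7 3
4 2 5

After move 3 (L):
6 0 8
1 7 3
4 2 5

After move 4 (D):
6 7 8
1 0 3
4 2 5

After move 5 (U):
6 0 8
1 7 3
4 2 5

After move 6 (L):
0 6 8
1 7 3
4 2 5

After move 7 (R):
6 0 8
1 7 3
4 2 5

After move 8 (L):
0 6 8
1 7 3
4 2 5

Answer: 0 6 8
1 7 3
4 2 5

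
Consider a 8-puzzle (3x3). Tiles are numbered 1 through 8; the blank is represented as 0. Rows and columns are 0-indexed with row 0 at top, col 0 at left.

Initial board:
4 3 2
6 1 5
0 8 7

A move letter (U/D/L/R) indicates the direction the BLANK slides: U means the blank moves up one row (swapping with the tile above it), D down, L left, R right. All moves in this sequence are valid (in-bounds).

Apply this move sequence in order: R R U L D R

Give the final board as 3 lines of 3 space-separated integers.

Answer: 4 3 2
6 7 1
8 5 0

Derivation:
After move 1 (R):
4 3 2
6 1 5
8 0 7

After move 2 (R):
4 3 2
6 1 5
8 7 0

After move 3 (U):
4 3 2
6 1 0
8 7 5

After move 4 (L):
4 3 2
6 0 1
8 7 5

After move 5 (D):
4 3 2
6 7 1
8 0 5

After move 6 (R):
4 3 2
6 7 1
8 5 0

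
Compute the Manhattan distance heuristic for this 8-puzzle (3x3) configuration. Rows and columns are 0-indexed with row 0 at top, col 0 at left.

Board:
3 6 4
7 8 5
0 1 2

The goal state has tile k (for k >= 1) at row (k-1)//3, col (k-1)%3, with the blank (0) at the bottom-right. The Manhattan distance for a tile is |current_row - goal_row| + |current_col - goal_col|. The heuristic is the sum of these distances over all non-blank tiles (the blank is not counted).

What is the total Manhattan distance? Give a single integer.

Tile 3: at (0,0), goal (0,2), distance |0-0|+|0-2| = 2
Tile 6: at (0,1), goal (1,2), distance |0-1|+|1-2| = 2
Tile 4: at (0,2), goal (1,0), distance |0-1|+|2-0| = 3
Tile 7: at (1,0), goal (2,0), distance |1-2|+|0-0| = 1
Tile 8: at (1,1), goal (2,1), distance |1-2|+|1-1| = 1
Tile 5: at (1,2), goal (1,1), distance |1-1|+|2-1| = 1
Tile 1: at (2,1), goal (0,0), distance |2-0|+|1-0| = 3
Tile 2: at (2,2), goal (0,1), distance |2-0|+|2-1| = 3
Sum: 2 + 2 + 3 + 1 + 1 + 1 + 3 + 3 = 16

Answer: 16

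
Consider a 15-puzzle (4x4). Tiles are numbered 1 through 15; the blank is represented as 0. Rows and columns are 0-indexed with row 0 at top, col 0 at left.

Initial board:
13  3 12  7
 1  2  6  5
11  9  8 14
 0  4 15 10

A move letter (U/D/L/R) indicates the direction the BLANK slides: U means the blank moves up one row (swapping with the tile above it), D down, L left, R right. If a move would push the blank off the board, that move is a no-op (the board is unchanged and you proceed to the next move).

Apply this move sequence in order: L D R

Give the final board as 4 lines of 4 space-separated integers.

Answer: 13  3 12  7
 1  2  6  5
11  9  8 14
 4  0 15 10

Derivation:
After move 1 (L):
13  3 12  7
 1  2  6  5
11  9  8 14
 0  4 15 10

After move 2 (D):
13  3 12  7
 1  2  6  5
11  9  8 14
 0  4 15 10

After move 3 (R):
13  3 12  7
 1  2  6  5
11  9  8 14
 4  0 15 10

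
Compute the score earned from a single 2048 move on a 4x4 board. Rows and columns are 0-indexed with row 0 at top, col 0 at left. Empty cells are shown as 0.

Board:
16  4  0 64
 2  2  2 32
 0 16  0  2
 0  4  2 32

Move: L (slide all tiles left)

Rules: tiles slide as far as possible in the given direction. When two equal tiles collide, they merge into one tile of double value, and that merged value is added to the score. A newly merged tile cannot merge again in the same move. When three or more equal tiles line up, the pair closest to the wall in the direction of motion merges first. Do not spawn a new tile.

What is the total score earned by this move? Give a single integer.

Slide left:
row 0: [16, 4, 0, 64] -> [16, 4, 64, 0]  score +0 (running 0)
row 1: [2, 2, 2, 32] -> [4, 2, 32, 0]  score +4 (running 4)
row 2: [0, 16, 0, 2] -> [16, 2, 0, 0]  score +0 (running 4)
row 3: [0, 4, 2, 32] -> [4, 2, 32, 0]  score +0 (running 4)
Board after move:
16  4 64  0
 4  2 32  0
16  2  0  0
 4  2 32  0

Answer: 4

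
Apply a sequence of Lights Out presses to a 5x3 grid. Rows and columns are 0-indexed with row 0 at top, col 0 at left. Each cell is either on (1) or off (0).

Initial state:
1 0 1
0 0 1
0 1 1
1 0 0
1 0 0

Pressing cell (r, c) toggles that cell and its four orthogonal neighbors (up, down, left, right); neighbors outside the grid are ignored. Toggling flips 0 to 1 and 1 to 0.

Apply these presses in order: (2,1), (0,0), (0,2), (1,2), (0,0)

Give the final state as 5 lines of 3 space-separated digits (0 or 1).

After press 1 at (2,1):
1 0 1
0 1 1
1 0 0
1 1 0
1 0 0

After press 2 at (0,0):
0 1 1
1 1 1
1 0 0
1 1 0
1 0 0

After press 3 at (0,2):
0 0 0
1 1 0
1 0 0
1 1 0
1 0 0

After press 4 at (1,2):
0 0 1
1 0 1
1 0 1
1 1 0
1 0 0

After press 5 at (0,0):
1 1 1
0 0 1
1 0 1
1 1 0
1 0 0

Answer: 1 1 1
0 0 1
1 0 1
1 1 0
1 0 0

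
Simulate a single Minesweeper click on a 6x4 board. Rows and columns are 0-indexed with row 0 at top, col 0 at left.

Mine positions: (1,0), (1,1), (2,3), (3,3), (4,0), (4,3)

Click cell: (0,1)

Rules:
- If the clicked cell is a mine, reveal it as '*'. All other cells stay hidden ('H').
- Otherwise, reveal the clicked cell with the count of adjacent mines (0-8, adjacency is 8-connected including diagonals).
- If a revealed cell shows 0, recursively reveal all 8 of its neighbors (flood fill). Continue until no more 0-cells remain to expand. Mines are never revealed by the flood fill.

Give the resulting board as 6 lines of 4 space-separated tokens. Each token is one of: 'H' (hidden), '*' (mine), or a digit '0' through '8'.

H 2 H H
H H H H
H H H H
H H H H
H H H H
H H H H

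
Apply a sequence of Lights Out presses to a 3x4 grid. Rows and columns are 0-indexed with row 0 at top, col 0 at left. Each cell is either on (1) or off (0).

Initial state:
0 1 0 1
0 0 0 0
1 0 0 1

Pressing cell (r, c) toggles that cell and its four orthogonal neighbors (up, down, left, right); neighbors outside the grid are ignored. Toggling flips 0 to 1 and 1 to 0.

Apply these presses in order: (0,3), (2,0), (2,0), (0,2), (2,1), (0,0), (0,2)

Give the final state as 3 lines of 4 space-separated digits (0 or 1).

After press 1 at (0,3):
0 1 1 0
0 0 0 1
1 0 0 1

After press 2 at (2,0):
0 1 1 0
1 0 0 1
0 1 0 1

After press 3 at (2,0):
0 1 1 0
0 0 0 1
1 0 0 1

After press 4 at (0,2):
0 0 0 1
0 0 1 1
1 0 0 1

After press 5 at (2,1):
0 0 0 1
0 1 1 1
0 1 1 1

After press 6 at (0,0):
1 1 0 1
1 1 1 1
0 1 1 1

After press 7 at (0,2):
1 0 1 0
1 1 0 1
0 1 1 1

Answer: 1 0 1 0
1 1 0 1
0 1 1 1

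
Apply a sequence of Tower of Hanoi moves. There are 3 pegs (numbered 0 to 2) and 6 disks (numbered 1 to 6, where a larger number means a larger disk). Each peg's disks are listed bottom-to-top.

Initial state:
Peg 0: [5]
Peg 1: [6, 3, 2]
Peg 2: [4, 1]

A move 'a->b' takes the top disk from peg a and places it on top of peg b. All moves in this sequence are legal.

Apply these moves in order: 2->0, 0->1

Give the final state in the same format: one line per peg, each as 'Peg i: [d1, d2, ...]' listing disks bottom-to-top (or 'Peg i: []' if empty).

After move 1 (2->0):
Peg 0: [5, 1]
Peg 1: [6, 3, 2]
Peg 2: [4]

After move 2 (0->1):
Peg 0: [5]
Peg 1: [6, 3, 2, 1]
Peg 2: [4]

Answer: Peg 0: [5]
Peg 1: [6, 3, 2, 1]
Peg 2: [4]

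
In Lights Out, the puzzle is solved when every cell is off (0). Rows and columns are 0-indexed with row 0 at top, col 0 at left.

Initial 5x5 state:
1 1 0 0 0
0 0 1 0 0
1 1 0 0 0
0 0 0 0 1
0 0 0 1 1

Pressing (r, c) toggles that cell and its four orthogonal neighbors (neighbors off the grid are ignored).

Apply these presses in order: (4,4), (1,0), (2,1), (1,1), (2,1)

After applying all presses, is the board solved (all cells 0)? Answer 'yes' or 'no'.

After press 1 at (4,4):
1 1 0 0 0
0 0 1 0 0
1 1 0 0 0
0 0 0 0 0
0 0 0 0 0

After press 2 at (1,0):
0 1 0 0 0
1 1 1 0 0
0 1 0 0 0
0 0 0 0 0
0 0 0 0 0

After press 3 at (2,1):
0 1 0 0 0
1 0 1 0 0
1 0 1 0 0
0 1 0 0 0
0 0 0 0 0

After press 4 at (1,1):
0 0 0 0 0
0 1 0 0 0
1 1 1 0 0
0 1 0 0 0
0 0 0 0 0

After press 5 at (2,1):
0 0 0 0 0
0 0 0 0 0
0 0 0 0 0
0 0 0 0 0
0 0 0 0 0

Lights still on: 0

Answer: yes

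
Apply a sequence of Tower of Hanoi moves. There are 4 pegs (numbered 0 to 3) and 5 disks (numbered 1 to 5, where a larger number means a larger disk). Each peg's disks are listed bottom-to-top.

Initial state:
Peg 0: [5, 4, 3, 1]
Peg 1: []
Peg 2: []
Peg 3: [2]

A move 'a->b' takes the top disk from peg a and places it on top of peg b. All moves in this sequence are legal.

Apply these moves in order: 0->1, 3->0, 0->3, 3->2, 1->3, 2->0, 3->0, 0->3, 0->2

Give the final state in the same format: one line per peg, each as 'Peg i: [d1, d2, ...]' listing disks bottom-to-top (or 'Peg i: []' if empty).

Answer: Peg 0: [5, 4, 3]
Peg 1: []
Peg 2: [2]
Peg 3: [1]

Derivation:
After move 1 (0->1):
Peg 0: [5, 4, 3]
Peg 1: [1]
Peg 2: []
Peg 3: [2]

After move 2 (3->0):
Peg 0: [5, 4, 3, 2]
Peg 1: [1]
Peg 2: []
Peg 3: []

After move 3 (0->3):
Peg 0: [5, 4, 3]
Peg 1: [1]
Peg 2: []
Peg 3: [2]

After move 4 (3->2):
Peg 0: [5, 4, 3]
Peg 1: [1]
Peg 2: [2]
Peg 3: []

After move 5 (1->3):
Peg 0: [5, 4, 3]
Peg 1: []
Peg 2: [2]
Peg 3: [1]

After move 6 (2->0):
Peg 0: [5, 4, 3, 2]
Peg 1: []
Peg 2: []
Peg 3: [1]

After move 7 (3->0):
Peg 0: [5, 4, 3, 2, 1]
Peg 1: []
Peg 2: []
Peg 3: []

After move 8 (0->3):
Peg 0: [5, 4, 3, 2]
Peg 1: []
Peg 2: []
Peg 3: [1]

After move 9 (0->2):
Peg 0: [5, 4, 3]
Peg 1: []
Peg 2: [2]
Peg 3: [1]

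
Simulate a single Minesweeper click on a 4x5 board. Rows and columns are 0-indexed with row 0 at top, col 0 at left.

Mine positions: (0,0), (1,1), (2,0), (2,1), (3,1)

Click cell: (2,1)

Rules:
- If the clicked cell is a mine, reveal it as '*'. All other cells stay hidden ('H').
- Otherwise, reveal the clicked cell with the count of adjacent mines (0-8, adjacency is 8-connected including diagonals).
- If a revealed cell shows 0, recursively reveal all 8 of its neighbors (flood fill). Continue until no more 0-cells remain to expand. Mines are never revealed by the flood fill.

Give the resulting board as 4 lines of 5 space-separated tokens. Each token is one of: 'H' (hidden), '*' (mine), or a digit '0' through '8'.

H H H H H
H H H H H
H * H H H
H H H H H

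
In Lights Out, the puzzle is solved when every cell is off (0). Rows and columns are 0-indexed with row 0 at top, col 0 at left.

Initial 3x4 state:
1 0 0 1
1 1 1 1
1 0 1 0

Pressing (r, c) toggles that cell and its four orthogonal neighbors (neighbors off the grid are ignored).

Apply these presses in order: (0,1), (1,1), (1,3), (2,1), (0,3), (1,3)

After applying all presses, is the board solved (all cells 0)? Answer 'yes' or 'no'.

After press 1 at (0,1):
0 1 1 1
1 0 1 1
1 0 1 0

After press 2 at (1,1):
0 0 1 1
0 1 0 1
1 1 1 0

After press 3 at (1,3):
0 0 1 0
0 1 1 0
1 1 1 1

After press 4 at (2,1):
0 0 1 0
0 0 1 0
0 0 0 1

After press 5 at (0,3):
0 0 0 1
0 0 1 1
0 0 0 1

After press 6 at (1,3):
0 0 0 0
0 0 0 0
0 0 0 0

Lights still on: 0

Answer: yes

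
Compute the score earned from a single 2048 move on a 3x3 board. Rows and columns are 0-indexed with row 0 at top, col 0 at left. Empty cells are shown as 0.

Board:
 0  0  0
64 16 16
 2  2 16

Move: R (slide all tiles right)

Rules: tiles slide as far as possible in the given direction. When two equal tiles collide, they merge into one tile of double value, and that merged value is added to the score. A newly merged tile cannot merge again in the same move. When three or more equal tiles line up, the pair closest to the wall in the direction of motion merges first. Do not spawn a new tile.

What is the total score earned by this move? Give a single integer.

Answer: 36

Derivation:
Slide right:
row 0: [0, 0, 0] -> [0, 0, 0]  score +0 (running 0)
row 1: [64, 16, 16] -> [0, 64, 32]  score +32 (running 32)
row 2: [2, 2, 16] -> [0, 4, 16]  score +4 (running 36)
Board after move:
 0  0  0
 0 64 32
 0  4 16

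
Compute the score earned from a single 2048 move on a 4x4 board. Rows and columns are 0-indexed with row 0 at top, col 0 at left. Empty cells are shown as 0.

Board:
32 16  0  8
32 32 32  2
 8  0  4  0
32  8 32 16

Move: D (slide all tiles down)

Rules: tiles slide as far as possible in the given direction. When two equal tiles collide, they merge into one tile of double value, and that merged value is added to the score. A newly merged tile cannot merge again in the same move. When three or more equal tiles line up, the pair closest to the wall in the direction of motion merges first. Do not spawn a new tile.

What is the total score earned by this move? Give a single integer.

Answer: 64

Derivation:
Slide down:
col 0: [32, 32, 8, 32] -> [0, 64, 8, 32]  score +64 (running 64)
col 1: [16, 32, 0, 8] -> [0, 16, 32, 8]  score +0 (running 64)
col 2: [0, 32, 4, 32] -> [0, 32, 4, 32]  score +0 (running 64)
col 3: [8, 2, 0, 16] -> [0, 8, 2, 16]  score +0 (running 64)
Board after move:
 0  0  0  0
64 16 32  8
 8 32  4  2
32  8 32 16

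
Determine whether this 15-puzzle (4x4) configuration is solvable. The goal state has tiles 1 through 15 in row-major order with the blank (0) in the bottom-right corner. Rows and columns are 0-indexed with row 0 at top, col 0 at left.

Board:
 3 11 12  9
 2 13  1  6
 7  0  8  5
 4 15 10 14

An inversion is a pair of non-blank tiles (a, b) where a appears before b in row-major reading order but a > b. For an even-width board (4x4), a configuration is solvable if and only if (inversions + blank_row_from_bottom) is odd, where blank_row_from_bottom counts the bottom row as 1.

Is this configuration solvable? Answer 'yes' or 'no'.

Answer: no

Derivation:
Inversions: 44
Blank is in row 2 (0-indexed from top), which is row 2 counting from the bottom (bottom = 1).
44 + 2 = 46, which is even, so the puzzle is not solvable.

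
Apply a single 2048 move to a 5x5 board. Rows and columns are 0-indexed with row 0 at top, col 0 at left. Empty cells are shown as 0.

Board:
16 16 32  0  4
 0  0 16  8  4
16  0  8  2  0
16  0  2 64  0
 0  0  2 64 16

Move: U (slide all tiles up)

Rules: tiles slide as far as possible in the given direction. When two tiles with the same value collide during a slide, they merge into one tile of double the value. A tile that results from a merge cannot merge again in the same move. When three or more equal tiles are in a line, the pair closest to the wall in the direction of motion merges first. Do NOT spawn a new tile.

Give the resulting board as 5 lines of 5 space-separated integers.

Slide up:
col 0: [16, 0, 16, 16, 0] -> [32, 16, 0, 0, 0]
col 1: [16, 0, 0, 0, 0] -> [16, 0, 0, 0, 0]
col 2: [32, 16, 8, 2, 2] -> [32, 16, 8, 4, 0]
col 3: [0, 8, 2, 64, 64] -> [8, 2, 128, 0, 0]
col 4: [4, 4, 0, 0, 16] -> [8, 16, 0, 0, 0]

Answer:  32  16  32   8   8
 16   0  16   2  16
  0   0   8 128   0
  0   0   4   0   0
  0   0   0   0   0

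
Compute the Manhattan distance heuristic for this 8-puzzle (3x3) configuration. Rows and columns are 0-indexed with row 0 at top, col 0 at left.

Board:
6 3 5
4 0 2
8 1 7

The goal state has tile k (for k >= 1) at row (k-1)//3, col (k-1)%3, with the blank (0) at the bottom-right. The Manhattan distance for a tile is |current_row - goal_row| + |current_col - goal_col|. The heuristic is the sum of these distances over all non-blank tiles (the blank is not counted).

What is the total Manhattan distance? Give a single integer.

Answer: 14

Derivation:
Tile 6: at (0,0), goal (1,2), distance |0-1|+|0-2| = 3
Tile 3: at (0,1), goal (0,2), distance |0-0|+|1-2| = 1
Tile 5: at (0,2), goal (1,1), distance |0-1|+|2-1| = 2
Tile 4: at (1,0), goal (1,0), distance |1-1|+|0-0| = 0
Tile 2: at (1,2), goal (0,1), distance |1-0|+|2-1| = 2
Tile 8: at (2,0), goal (2,1), distance |2-2|+|0-1| = 1
Tile 1: at (2,1), goal (0,0), distance |2-0|+|1-0| = 3
Tile 7: at (2,2), goal (2,0), distance |2-2|+|2-0| = 2
Sum: 3 + 1 + 2 + 0 + 2 + 1 + 3 + 2 = 14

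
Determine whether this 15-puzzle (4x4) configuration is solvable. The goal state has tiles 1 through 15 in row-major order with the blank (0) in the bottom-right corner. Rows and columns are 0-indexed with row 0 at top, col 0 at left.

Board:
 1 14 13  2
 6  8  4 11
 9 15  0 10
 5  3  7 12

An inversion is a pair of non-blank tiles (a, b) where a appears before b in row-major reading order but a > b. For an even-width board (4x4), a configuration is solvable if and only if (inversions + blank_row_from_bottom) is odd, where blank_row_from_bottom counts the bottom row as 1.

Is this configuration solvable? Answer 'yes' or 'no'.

Answer: no

Derivation:
Inversions: 48
Blank is in row 2 (0-indexed from top), which is row 2 counting from the bottom (bottom = 1).
48 + 2 = 50, which is even, so the puzzle is not solvable.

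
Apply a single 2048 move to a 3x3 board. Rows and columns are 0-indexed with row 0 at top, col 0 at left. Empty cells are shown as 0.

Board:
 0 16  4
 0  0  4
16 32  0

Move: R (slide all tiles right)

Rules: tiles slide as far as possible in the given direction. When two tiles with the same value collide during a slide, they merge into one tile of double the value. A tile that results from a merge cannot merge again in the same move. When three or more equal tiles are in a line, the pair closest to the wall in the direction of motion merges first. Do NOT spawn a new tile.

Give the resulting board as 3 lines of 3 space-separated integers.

Slide right:
row 0: [0, 16, 4] -> [0, 16, 4]
row 1: [0, 0, 4] -> [0, 0, 4]
row 2: [16, 32, 0] -> [0, 16, 32]

Answer:  0 16  4
 0  0  4
 0 16 32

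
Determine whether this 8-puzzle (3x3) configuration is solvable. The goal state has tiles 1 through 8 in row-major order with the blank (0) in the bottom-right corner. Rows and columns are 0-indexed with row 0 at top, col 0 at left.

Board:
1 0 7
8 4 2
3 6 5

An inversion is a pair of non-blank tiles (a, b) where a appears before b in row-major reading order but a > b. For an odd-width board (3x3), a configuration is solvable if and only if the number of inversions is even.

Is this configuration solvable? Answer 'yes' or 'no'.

Inversions (pairs i<j in row-major order where tile[i] > tile[j] > 0): 13
13 is odd, so the puzzle is not solvable.

Answer: no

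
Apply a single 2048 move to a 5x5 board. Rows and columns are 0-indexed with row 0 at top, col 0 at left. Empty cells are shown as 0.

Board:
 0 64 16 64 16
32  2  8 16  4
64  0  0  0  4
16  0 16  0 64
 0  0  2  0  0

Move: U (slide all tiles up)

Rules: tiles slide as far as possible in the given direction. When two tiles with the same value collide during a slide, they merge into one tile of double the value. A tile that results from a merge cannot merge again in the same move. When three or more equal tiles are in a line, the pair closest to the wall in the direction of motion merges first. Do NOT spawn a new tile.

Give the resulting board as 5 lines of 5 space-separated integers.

Slide up:
col 0: [0, 32, 64, 16, 0] -> [32, 64, 16, 0, 0]
col 1: [64, 2, 0, 0, 0] -> [64, 2, 0, 0, 0]
col 2: [16, 8, 0, 16, 2] -> [16, 8, 16, 2, 0]
col 3: [64, 16, 0, 0, 0] -> [64, 16, 0, 0, 0]
col 4: [16, 4, 4, 64, 0] -> [16, 8, 64, 0, 0]

Answer: 32 64 16 64 16
64  2  8 16  8
16  0 16  0 64
 0  0  2  0  0
 0  0  0  0  0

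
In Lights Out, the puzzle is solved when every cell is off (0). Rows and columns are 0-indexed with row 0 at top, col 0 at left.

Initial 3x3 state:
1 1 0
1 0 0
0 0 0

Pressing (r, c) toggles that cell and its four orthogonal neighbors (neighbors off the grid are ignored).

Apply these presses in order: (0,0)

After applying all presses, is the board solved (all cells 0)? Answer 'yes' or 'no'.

Answer: yes

Derivation:
After press 1 at (0,0):
0 0 0
0 0 0
0 0 0

Lights still on: 0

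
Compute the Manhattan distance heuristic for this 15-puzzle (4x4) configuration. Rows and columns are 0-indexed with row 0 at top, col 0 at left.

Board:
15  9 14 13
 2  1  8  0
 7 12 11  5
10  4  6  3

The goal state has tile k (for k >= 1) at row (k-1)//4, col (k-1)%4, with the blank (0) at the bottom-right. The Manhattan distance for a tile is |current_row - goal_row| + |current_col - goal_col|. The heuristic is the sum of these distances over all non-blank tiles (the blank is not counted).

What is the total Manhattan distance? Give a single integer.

Answer: 46

Derivation:
Tile 15: at (0,0), goal (3,2), distance |0-3|+|0-2| = 5
Tile 9: at (0,1), goal (2,0), distance |0-2|+|1-0| = 3
Tile 14: at (0,2), goal (3,1), distance |0-3|+|2-1| = 4
Tile 13: at (0,3), goal (3,0), distance |0-3|+|3-0| = 6
Tile 2: at (1,0), goal (0,1), distance |1-0|+|0-1| = 2
Tile 1: at (1,1), goal (0,0), distance |1-0|+|1-0| = 2
Tile 8: at (1,2), goal (1,3), distance |1-1|+|2-3| = 1
Tile 7: at (2,0), goal (1,2), distance |2-1|+|0-2| = 3
Tile 12: at (2,1), goal (2,3), distance |2-2|+|1-3| = 2
Tile 11: at (2,2), goal (2,2), distance |2-2|+|2-2| = 0
Tile 5: at (2,3), goal (1,0), distance |2-1|+|3-0| = 4
Tile 10: at (3,0), goal (2,1), distance |3-2|+|0-1| = 2
Tile 4: at (3,1), goal (0,3), distance |3-0|+|1-3| = 5
Tile 6: at (3,2), goal (1,1), distance |3-1|+|2-1| = 3
Tile 3: at (3,3), goal (0,2), distance |3-0|+|3-2| = 4
Sum: 5 + 3 + 4 + 6 + 2 + 2 + 1 + 3 + 2 + 0 + 4 + 2 + 5 + 3 + 4 = 46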